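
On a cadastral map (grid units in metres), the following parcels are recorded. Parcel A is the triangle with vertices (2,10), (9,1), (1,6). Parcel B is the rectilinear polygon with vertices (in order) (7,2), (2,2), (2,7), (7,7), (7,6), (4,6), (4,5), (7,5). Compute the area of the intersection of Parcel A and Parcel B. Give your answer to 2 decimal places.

9.87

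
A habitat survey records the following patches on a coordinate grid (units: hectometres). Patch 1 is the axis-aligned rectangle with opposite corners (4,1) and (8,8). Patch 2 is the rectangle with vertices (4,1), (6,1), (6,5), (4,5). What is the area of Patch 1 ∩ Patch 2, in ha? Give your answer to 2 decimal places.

8.00

|Patch 1∩Patch 2|: x∈[4,6], y∈[1,5] → 2·4 = 8.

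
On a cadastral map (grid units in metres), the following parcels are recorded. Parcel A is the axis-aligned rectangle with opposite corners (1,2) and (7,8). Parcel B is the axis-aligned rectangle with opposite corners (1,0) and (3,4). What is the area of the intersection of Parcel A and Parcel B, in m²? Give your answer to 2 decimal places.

|Parcel A∩Parcel B|: x∈[1,3], y∈[2,4] → 2·2 = 4.

4.00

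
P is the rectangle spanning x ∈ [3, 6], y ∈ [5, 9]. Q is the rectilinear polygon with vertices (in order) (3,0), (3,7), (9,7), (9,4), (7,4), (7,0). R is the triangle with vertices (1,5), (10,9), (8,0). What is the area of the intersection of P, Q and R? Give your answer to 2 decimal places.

The intersection is the polygon with vertices (3,5), (3,5.889), (5.5,7), (6,7), (6,5).
By the shoelace formula its area is 4.61.

4.61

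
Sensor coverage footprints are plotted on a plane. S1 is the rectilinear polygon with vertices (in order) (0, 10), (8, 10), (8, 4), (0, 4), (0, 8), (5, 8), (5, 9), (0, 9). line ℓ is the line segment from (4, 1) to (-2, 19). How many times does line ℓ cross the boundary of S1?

The segment meets the boundary at (1,10), (1.667,8), (3,4), (1.333,9).

4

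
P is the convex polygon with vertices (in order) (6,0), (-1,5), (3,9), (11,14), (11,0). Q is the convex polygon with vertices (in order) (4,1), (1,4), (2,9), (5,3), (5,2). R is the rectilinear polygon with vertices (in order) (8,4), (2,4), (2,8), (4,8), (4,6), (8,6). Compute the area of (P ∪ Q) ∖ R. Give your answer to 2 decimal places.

87.17

|P ∪ Q| = 103.1667.
|(P ∪ Q) ∩ R| = 16.
|(P ∪ Q) ∖ R| = 103.1667 − 16 = 87.17.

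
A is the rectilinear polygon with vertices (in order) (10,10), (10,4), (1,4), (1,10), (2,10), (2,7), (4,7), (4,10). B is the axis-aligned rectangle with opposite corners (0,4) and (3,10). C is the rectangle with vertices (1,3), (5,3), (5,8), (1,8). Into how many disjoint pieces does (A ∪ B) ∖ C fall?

(A ∪ B) ∖ C splits into 2 disjoint pieces (area 32, area 10).

2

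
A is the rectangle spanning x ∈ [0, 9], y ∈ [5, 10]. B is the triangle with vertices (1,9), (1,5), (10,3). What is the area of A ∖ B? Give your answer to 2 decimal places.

|A| = 45, |A∩B| = 12.
|A ∖ B| = |A| − |A∩B| = 45 − 12 = 33.00.

33.00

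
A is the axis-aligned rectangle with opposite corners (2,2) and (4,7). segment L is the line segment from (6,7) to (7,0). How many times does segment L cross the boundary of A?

0

The segment lies entirely outside A and never meets its boundary.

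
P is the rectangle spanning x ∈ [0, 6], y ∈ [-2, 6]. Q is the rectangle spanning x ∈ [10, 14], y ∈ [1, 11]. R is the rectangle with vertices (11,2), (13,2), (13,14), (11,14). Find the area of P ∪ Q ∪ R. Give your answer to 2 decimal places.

By inclusion–exclusion:
Individual areas: |P| = 48, |Q| = 40, |R| = 24.
|P∩Q| = 0 (no overlap).
|P∩R| = 0 (no overlap).
|Q∩R|: x∈[11,13], y∈[2,11] → 2·9 = 18.
|P∩Q∩R| = 0.
|P ∪ Q ∪ R| = 112 − 18 + 0 = 94.00.

94.00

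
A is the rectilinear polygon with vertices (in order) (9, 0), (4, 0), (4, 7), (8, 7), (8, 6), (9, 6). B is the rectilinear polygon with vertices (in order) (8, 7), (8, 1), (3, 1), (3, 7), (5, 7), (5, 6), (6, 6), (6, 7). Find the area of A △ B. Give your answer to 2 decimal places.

|A| = 34, |B| = 29, |A∩B| = 23.
|A △ B| = |A| + |B| − 2·|A∩B| = 34 + 29 − 46 = 17.00.

17.00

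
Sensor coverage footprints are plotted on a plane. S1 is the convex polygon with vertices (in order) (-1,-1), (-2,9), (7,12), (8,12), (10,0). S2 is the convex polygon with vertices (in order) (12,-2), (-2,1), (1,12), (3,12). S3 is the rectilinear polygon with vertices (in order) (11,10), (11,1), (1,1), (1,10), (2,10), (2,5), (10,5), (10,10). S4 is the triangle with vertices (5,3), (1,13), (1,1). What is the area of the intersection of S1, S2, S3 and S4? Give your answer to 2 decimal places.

16.20

The intersection is the polygon with vertices (1,10), (2,10), (2,5), (4.2,5), (5,3), (1,1).
By the shoelace formula its area is 16.20.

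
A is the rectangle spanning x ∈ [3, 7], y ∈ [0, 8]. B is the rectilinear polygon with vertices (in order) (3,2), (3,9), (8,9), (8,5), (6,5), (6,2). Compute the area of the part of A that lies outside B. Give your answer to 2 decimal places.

11.00

|A| = 32, |A∩B| = 21.
|A ∖ B| = |A| − |A∩B| = 32 − 21 = 11.00.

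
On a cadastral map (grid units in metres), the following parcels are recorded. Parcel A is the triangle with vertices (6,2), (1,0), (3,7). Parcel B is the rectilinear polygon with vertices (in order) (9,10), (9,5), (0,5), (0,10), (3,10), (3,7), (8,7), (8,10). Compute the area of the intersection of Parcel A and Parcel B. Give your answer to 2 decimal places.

The intersection is the polygon with vertices (3,7), (4.2,5), (2.429,5).
By the shoelace formula its area is 1.77.

1.77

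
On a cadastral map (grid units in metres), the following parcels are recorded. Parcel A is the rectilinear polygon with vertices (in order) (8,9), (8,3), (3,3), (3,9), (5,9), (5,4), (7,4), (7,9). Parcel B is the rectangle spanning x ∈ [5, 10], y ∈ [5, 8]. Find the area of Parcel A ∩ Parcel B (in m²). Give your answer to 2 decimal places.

3.00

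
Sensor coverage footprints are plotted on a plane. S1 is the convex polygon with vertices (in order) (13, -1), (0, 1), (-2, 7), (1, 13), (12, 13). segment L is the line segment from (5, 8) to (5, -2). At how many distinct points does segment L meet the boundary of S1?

The segment meets the boundary at (5,0.231).

1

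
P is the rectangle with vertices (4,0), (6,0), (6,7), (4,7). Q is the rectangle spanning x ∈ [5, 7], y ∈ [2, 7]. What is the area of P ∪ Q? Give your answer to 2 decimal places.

By inclusion–exclusion:
Individual areas: |P| = 14, |Q| = 10.
|P∩Q|: x∈[5,6], y∈[2,7] → 1·5 = 5.
|P ∪ Q| = 24 − 5 = 19.00.

19.00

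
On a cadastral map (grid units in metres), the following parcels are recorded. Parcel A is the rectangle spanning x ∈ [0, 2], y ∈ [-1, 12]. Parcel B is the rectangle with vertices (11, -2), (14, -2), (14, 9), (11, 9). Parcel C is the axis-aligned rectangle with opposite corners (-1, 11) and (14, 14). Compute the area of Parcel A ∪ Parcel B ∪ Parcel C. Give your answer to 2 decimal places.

By inclusion–exclusion:
Individual areas: |Parcel A| = 26, |Parcel B| = 33, |Parcel C| = 45.
|Parcel A∩Parcel B| = 0 (no overlap).
|Parcel A∩Parcel C|: x∈[0,2], y∈[11,12] → 2·1 = 2.
|Parcel B∩Parcel C| = 0 (no overlap).
|Parcel A∩Parcel B∩Parcel C| = 0.
|Parcel A ∪ Parcel B ∪ Parcel C| = 104 − 2 + 0 = 102.00.

102.00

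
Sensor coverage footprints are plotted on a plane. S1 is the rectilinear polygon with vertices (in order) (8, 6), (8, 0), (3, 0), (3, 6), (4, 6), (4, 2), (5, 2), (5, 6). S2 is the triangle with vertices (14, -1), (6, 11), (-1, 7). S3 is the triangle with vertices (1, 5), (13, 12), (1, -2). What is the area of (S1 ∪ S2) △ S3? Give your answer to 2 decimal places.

|S1 ∪ S2| = 73.6.
|(S1 ∪ S2) ∩ S3| = 21.1041.
|(S1 ∪ S2) △ S3| = 73.6 + 42 − 42.2081 = 73.39.

73.39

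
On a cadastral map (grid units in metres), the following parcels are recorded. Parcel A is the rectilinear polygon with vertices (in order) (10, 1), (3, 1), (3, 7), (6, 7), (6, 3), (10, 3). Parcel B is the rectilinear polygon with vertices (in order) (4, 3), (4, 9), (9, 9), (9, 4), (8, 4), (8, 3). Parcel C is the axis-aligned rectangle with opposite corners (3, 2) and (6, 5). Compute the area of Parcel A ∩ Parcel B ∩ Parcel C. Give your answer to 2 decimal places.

4.00

The intersection is the polygon with vertices (6,3), (4,3), (4,5), (6,5).
By the shoelace formula its area is 4.00.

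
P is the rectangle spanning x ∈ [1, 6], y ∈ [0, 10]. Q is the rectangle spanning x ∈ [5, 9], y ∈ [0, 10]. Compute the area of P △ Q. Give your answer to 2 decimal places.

|P∩Q|: x∈[5,6], y∈[0,10] → 1·10 = 10.
|P △ Q| = |P| + |Q| − 2·|P∩Q| = 50 + 40 − 20 = 70.00.

70.00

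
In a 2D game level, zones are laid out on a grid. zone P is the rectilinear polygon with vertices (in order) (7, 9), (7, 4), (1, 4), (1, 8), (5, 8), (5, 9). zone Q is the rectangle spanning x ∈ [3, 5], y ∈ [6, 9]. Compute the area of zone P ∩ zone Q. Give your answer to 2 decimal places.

4.00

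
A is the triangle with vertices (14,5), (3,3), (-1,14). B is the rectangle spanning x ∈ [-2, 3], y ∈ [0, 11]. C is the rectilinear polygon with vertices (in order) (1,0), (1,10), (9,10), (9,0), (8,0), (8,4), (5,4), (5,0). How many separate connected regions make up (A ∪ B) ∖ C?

(A ∪ B) ∖ C splits into 3 disjoint pieces (area 42.697, area 9.7727, area 1.0909).

3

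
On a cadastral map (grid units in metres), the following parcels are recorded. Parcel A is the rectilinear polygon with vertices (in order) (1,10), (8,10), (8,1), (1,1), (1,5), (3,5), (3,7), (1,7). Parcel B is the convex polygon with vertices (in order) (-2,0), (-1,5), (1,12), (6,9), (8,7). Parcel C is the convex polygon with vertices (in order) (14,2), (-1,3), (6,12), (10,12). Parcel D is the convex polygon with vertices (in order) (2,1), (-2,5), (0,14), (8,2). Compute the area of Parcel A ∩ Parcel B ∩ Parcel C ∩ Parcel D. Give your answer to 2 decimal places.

The intersection is the polygon with vertices (2,2.8), (1,2.867), (1,5), (3,5), (3,7), (2.111,7), (3.487,8.769), (5.727,5.409).
By the shoelace formula its area is 12.38.

12.38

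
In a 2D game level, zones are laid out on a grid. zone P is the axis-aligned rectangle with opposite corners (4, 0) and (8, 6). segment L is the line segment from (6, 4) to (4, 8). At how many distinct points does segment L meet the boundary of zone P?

1

The segment meets the boundary at (5,6).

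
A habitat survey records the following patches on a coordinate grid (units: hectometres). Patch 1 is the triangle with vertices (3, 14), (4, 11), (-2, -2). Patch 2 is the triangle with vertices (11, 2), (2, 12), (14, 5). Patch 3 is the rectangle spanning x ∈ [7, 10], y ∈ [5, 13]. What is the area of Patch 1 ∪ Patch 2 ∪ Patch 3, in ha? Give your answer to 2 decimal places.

58.50

By inclusion–exclusion:
Individual areas: |Patch 1| = 15.5, |Patch 2| = 28.5, |Patch 3| = 24.
|Patch 1∩Patch 2| = 0.8094.
|Patch 1∩Patch 3| = 0.
|Patch 2∩Patch 3| = 8.6861.
|Patch 1∩Patch 2∩Patch 3| = 0.
|Patch 1 ∪ Patch 2 ∪ Patch 3| = 68 − 9.4955 + 0 = 58.50.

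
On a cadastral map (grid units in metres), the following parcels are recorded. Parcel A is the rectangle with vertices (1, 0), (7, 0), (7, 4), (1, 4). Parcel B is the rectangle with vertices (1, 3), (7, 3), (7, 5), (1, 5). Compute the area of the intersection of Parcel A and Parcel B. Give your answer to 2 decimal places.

6.00

|Parcel A∩Parcel B|: x∈[1,7], y∈[3,4] → 6·1 = 6.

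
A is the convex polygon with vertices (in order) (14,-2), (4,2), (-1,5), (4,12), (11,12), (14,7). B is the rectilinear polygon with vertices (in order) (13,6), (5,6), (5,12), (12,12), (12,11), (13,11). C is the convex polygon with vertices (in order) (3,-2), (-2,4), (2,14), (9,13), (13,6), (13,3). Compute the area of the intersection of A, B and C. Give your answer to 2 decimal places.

37.71

The intersection is the polygon with vertices (5,6), (5,12), (9.571,12), (13,6).
By the shoelace formula its area is 37.71.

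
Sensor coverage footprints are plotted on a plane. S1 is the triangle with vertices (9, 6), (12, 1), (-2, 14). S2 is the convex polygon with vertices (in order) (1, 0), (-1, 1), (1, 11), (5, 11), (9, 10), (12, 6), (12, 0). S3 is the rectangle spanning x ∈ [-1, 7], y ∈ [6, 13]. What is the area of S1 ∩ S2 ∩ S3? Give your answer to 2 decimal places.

The intersection is the polygon with vertices (1.231,11), (2.125,11), (7,7.455), (7,6), (6.615,6).
By the shoelace formula its area is 6.74.

6.74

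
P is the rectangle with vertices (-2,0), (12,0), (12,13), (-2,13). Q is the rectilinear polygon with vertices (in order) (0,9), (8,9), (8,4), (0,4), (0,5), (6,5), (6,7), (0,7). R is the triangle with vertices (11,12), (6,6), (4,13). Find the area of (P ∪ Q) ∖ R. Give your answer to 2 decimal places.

158.50

|P ∪ Q| = 182.
|(P ∪ Q) ∩ R| = 23.5.
|(P ∪ Q) ∖ R| = 182 − 23.5 = 158.50.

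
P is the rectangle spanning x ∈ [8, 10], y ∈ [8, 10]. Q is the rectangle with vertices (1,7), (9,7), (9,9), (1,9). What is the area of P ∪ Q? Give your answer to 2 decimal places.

By inclusion–exclusion:
Individual areas: |P| = 4, |Q| = 16.
|P∩Q|: x∈[8,9], y∈[8,9] → 1·1 = 1.
|P ∪ Q| = 20 − 1 = 19.00.

19.00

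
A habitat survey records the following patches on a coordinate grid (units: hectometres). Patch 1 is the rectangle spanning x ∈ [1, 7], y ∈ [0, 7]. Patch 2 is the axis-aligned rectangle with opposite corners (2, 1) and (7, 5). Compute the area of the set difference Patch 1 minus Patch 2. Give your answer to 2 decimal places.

|Patch 1∩Patch 2|: x∈[2,7], y∈[1,5] → 5·4 = 20.
|Patch 1| = 42.
|Patch 1 ∖ Patch 2| = |Patch 1| − |Patch 1∩Patch 2| = 42 − 20 = 22.00.

22.00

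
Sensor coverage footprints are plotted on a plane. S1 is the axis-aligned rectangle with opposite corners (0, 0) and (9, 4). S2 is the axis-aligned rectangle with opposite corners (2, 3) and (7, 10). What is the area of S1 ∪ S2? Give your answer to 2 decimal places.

By inclusion–exclusion:
Individual areas: |S1| = 36, |S2| = 35.
|S1∩S2|: x∈[2,7], y∈[3,4] → 5·1 = 5.
|S1 ∪ S2| = 71 − 5 = 66.00.

66.00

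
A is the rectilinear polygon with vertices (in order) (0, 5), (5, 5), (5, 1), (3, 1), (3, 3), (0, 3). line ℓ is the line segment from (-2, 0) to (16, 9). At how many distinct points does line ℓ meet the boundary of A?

2

The segment meets the boundary at (5,3.5), (3,2.5).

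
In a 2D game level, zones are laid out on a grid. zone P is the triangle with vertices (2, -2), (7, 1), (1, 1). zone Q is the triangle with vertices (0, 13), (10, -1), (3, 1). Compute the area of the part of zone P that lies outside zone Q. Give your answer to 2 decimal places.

|zone P| = 9, |zone P∩zone Q| = 1.5484.
|zone P ∖ zone Q| = |zone P| − |zone P∩zone Q| = 9 − 1.5484 = 7.45.

7.45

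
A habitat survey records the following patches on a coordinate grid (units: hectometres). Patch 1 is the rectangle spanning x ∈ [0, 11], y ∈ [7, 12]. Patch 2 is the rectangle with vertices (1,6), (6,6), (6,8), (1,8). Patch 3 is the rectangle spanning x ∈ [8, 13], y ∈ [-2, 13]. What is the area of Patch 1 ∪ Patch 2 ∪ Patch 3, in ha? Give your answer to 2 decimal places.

120.00

By inclusion–exclusion:
Individual areas: |Patch 1| = 55, |Patch 2| = 10, |Patch 3| = 75.
|Patch 1∩Patch 2|: x∈[1,6], y∈[7,8] → 5·1 = 5.
|Patch 1∩Patch 3|: x∈[8,11], y∈[7,12] → 3·5 = 15.
|Patch 2∩Patch 3| = 0 (no overlap).
|Patch 1∩Patch 2∩Patch 3| = 0.
|Patch 1 ∪ Patch 2 ∪ Patch 3| = 140 − 20 + 0 = 120.00.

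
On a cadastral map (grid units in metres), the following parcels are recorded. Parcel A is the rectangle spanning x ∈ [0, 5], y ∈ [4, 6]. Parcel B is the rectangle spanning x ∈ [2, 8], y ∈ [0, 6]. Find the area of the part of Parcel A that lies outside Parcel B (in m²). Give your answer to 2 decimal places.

|Parcel A∩Parcel B|: x∈[2,5], y∈[4,6] → 3·2 = 6.
|Parcel A| = 10.
|Parcel A ∖ Parcel B| = |Parcel A| − |Parcel A∩Parcel B| = 10 − 6 = 4.00.

4.00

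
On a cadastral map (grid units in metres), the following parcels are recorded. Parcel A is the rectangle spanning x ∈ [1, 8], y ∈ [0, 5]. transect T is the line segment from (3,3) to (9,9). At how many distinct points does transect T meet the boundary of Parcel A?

The segment meets the boundary at (5,5).

1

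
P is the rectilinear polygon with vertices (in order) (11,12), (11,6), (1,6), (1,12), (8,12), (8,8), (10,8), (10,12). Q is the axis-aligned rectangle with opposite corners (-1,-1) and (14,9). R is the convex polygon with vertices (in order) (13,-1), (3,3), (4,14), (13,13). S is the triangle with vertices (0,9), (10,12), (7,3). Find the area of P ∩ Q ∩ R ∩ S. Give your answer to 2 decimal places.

14.42

The intersection is the polygon with vertices (3.546,9), (8,9), (8,8), (8.667,8), (8,6), (3.5,6), (3.289,6.181).
By the shoelace formula its area is 14.42.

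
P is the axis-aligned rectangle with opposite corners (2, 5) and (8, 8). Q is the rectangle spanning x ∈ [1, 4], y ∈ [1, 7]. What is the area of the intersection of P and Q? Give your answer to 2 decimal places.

4.00

|P∩Q|: x∈[2,4], y∈[5,7] → 2·2 = 4.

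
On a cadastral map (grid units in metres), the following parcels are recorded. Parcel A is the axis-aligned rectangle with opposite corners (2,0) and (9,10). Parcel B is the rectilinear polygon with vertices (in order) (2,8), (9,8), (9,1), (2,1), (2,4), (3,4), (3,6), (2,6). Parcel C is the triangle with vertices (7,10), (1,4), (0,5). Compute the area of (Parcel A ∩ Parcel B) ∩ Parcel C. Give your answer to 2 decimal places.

The region (Parcel A ∩ Parcel B) ∩ Parcel C is the polygon with vertices (2,6), (2,6.429), (4.2,8), (5,8), (3,6).
By the shoelace formula its area is 2.27.

2.27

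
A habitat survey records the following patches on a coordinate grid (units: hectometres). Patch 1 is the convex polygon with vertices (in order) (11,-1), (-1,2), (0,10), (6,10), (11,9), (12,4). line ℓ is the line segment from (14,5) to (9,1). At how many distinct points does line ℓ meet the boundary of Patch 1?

1

The segment meets the boundary at (11.857,3.286).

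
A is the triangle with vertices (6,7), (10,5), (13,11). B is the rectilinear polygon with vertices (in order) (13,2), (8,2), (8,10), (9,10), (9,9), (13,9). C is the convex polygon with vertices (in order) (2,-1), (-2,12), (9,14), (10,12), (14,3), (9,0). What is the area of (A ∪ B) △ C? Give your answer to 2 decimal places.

|A ∪ B| = 40.6429.
|(A ∪ B) ∩ C| = 35.6503.
|(A ∪ B) △ C| = 40.6429 + 160 − 71.3007 = 129.34.

129.34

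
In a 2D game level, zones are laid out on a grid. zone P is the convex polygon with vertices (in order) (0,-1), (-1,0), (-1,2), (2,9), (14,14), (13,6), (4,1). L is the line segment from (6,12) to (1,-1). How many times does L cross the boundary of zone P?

The segment meets the boundary at (1.238,-0.381), (5.389,10.412).

2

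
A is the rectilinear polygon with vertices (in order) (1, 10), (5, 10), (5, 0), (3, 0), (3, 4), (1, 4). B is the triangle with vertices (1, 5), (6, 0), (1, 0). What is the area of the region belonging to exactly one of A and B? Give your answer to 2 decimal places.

|A| = 32, |B| = 12.5, |A∩B| = 4.5.
|A △ B| = |A| + |B| − 2·|A∩B| = 32 + 12.5 − 9 = 35.50.

35.50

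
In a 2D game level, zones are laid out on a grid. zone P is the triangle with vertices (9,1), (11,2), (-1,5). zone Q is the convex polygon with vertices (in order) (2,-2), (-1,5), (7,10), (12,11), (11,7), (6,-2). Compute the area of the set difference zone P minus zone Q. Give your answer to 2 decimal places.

|zone P| = 9, |zone P∩zone Q| = 6.3885.
|zone P ∖ zone Q| = |zone P| − |zone P∩zone Q| = 9 − 6.3885 = 2.61.

2.61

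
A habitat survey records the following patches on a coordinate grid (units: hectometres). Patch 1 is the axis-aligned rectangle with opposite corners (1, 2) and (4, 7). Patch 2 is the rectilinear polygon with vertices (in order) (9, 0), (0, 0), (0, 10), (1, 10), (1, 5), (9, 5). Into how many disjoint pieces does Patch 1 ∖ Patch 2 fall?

Patch 1 ∖ Patch 2 is a single connected region.

1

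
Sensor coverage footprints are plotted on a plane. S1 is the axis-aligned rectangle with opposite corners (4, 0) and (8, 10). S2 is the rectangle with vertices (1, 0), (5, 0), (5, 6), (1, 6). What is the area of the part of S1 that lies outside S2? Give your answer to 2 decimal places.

34.00

|S1∩S2|: x∈[4,5], y∈[0,6] → 1·6 = 6.
|S1| = 40.
|S1 ∖ S2| = |S1| − |S1∩S2| = 40 − 6 = 34.00.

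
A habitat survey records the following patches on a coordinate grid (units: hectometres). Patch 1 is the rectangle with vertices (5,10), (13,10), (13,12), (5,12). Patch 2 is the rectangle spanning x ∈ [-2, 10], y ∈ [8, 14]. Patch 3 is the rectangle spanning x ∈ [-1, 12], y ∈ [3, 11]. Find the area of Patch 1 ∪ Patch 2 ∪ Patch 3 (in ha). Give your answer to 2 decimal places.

By inclusion–exclusion:
Individual areas: |Patch 1| = 16, |Patch 2| = 72, |Patch 3| = 104.
|Patch 1∩Patch 2|: x∈[5,10], y∈[10,12] → 5·2 = 10.
|Patch 1∩Patch 3|: x∈[5,12], y∈[10,11] → 7·1 = 7.
|Patch 2∩Patch 3|: x∈[-1,10], y∈[8,11] → 11·3 = 33.
|Patch 1∩Patch 2∩Patch 3| = 5.
|Patch 1 ∪ Patch 2 ∪ Patch 3| = 192 − 50 + 5 = 147.00.

147.00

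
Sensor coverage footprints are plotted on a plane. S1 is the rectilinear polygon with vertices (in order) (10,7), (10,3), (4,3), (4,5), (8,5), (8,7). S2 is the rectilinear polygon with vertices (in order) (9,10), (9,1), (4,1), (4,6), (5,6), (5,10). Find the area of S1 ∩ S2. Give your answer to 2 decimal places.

The intersection is the polygon with vertices (4,3), (4,5), (8,5), (8,7), (9,7), (9,3).
By the shoelace formula its area is 12.00.

12.00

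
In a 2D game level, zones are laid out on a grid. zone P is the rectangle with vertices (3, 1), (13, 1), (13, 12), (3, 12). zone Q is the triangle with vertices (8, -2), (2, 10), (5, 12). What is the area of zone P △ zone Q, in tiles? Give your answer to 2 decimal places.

|zone P| = 110, |zone Q| = 24, |zone P∩zone Q| = 21.381.
|zone P △ zone Q| = |zone P| + |zone Q| − 2·|zone P∩zone Q| = 110 + 24 − 42.7619 = 91.24.

91.24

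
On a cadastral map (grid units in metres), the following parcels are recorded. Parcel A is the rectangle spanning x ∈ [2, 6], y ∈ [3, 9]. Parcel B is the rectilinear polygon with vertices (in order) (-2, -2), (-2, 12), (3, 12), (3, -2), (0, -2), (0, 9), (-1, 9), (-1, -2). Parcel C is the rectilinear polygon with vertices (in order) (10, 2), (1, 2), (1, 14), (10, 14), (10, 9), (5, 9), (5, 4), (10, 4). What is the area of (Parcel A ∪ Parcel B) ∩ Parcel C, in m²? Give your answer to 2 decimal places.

|Parcel A ∪ Parcel B| = 77.
|(Parcel A ∪ Parcel B) ∩ Parcel C| = 33.00.

33.00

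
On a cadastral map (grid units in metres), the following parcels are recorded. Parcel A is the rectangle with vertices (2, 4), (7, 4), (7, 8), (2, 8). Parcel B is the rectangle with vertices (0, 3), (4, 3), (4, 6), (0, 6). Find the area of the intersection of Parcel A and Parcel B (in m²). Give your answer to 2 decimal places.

|Parcel A∩Parcel B|: x∈[2,4], y∈[4,6] → 2·2 = 4.

4.00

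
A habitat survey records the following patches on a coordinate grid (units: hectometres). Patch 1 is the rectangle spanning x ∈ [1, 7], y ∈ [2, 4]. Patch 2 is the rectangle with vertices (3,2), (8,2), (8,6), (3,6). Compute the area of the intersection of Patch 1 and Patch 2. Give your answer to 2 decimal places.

8.00

|Patch 1∩Patch 2|: x∈[3,7], y∈[2,4] → 4·2 = 8.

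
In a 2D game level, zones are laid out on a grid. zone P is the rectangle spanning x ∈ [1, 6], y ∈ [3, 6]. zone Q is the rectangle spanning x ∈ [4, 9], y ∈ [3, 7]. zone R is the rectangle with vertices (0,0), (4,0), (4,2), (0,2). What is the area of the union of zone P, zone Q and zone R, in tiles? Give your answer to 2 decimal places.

37.00

By inclusion–exclusion:
Individual areas: |zone P| = 15, |zone Q| = 20, |zone R| = 8.
|zone P∩zone Q|: x∈[4,6], y∈[3,6] → 2·3 = 6.
|zone P∩zone R| = 0 (no overlap).
|zone Q∩zone R| = 0 (no overlap).
|zone P∩zone Q∩zone R| = 0.
|zone P ∪ zone Q ∪ zone R| = 43 − 6 + 0 = 37.00.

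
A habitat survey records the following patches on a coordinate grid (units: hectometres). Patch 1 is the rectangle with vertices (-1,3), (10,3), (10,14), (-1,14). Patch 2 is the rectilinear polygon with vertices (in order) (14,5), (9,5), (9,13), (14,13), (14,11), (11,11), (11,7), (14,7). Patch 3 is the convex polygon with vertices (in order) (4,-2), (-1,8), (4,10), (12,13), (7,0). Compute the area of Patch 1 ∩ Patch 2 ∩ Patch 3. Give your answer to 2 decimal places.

The intersection is the polygon with vertices (9,11.875), (10,12.25), (10,7.8), (9,5.2).
By the shoelace formula its area is 5.56.

5.56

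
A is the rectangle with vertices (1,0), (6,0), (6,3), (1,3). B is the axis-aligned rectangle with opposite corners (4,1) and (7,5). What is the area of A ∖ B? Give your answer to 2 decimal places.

|A∩B|: x∈[4,6], y∈[1,3] → 2·2 = 4.
|A| = 15.
|A ∖ B| = |A| − |A∩B| = 15 − 4 = 11.00.

11.00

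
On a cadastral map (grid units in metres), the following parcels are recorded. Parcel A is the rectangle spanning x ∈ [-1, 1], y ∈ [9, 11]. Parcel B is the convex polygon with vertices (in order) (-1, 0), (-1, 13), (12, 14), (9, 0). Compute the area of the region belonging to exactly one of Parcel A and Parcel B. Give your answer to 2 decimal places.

150.50

|Parcel A| = 4, |Parcel B| = 154.5, |Parcel A∩Parcel B| = 4.
|Parcel A △ Parcel B| = |Parcel A| + |Parcel B| − 2·|Parcel A∩Parcel B| = 4 + 154.5 − 8 = 150.50.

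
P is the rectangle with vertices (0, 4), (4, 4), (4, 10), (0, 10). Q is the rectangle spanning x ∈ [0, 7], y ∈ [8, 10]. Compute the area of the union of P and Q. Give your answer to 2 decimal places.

30.00

By inclusion–exclusion:
Individual areas: |P| = 24, |Q| = 14.
|P∩Q|: x∈[0,4], y∈[8,10] → 4·2 = 8.
|P ∪ Q| = 38 − 8 = 30.00.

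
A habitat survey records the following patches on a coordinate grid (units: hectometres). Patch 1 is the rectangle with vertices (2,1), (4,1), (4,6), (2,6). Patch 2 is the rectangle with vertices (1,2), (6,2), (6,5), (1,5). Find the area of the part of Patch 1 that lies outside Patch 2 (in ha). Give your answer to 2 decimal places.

4.00

|Patch 1∩Patch 2|: x∈[2,4], y∈[2,5] → 2·3 = 6.
|Patch 1| = 10.
|Patch 1 ∖ Patch 2| = |Patch 1| − |Patch 1∩Patch 2| = 10 − 6 = 4.00.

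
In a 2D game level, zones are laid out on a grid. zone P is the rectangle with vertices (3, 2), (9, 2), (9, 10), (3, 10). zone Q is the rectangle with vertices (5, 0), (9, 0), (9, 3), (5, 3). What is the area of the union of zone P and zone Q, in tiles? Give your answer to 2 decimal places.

By inclusion–exclusion:
Individual areas: |zone P| = 48, |zone Q| = 12.
|zone P∩zone Q|: x∈[5,9], y∈[2,3] → 4·1 = 4.
|zone P ∪ zone Q| = 60 − 4 = 56.00.

56.00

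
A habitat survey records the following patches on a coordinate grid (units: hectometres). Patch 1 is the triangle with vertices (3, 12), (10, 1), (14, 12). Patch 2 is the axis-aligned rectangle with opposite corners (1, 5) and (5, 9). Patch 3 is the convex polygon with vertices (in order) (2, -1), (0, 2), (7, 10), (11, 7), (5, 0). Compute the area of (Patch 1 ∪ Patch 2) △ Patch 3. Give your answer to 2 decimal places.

|Patch 1 ∪ Patch 2| = 76.4935.
|(Patch 1 ∪ Patch 2) ∩ Patch 3| = 19.8526.
|(Patch 1 ∪ Patch 2) △ Patch 3| = 76.4935 + 55.5 − 39.7053 = 92.29.

92.29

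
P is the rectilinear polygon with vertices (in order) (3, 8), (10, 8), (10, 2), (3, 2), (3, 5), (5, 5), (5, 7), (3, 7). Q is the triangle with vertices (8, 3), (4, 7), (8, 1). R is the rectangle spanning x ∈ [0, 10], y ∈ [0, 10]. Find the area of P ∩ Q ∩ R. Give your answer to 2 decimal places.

3.42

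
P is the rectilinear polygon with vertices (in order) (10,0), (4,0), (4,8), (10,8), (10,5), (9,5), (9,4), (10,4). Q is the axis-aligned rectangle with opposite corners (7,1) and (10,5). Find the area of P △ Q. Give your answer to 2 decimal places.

|P| = 47, |Q| = 12, |P∩Q| = 11.
|P △ Q| = |P| + |Q| − 2·|P∩Q| = 47 + 12 − 22 = 37.00.

37.00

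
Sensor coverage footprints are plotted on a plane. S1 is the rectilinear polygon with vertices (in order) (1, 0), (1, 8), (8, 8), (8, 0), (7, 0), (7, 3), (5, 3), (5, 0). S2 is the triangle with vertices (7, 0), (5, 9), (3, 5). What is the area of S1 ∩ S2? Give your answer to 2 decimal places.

10.14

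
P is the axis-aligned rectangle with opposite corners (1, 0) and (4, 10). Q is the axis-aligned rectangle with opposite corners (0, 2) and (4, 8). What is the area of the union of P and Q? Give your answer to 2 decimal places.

By inclusion–exclusion:
Individual areas: |P| = 30, |Q| = 24.
|P∩Q|: x∈[1,4], y∈[2,8] → 3·6 = 18.
|P ∪ Q| = 54 − 18 = 36.00.

36.00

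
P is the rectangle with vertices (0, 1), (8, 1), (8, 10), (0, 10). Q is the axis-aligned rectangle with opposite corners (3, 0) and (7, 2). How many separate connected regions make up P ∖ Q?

P ∖ Q is a single connected region.

1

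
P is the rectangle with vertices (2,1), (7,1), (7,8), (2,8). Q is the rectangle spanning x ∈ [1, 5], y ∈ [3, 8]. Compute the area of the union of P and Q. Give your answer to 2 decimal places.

40.00

By inclusion–exclusion:
Individual areas: |P| = 35, |Q| = 20.
|P∩Q|: x∈[2,5], y∈[3,8] → 3·5 = 15.
|P ∪ Q| = 55 − 15 = 40.00.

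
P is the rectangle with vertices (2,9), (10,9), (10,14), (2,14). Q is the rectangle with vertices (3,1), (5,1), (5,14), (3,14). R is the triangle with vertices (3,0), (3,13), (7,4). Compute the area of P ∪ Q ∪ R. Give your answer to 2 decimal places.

63.00

By inclusion–exclusion:
Individual areas: |P| = 40, |Q| = 26, |R| = 26.
|P∩Q|: x∈[3,5], y∈[9,14] → 2·5 = 10.
|P∩R| = 3.5556.
|Q∩R| = 19.
|P∩Q∩R| = 3.5556.
|P ∪ Q ∪ R| = 92 − 32.5556 + 3.5556 = 63.00.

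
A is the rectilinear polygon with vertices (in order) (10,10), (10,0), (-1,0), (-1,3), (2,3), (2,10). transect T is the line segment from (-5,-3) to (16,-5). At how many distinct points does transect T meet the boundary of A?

The segment lies entirely outside A and never meets its boundary.

0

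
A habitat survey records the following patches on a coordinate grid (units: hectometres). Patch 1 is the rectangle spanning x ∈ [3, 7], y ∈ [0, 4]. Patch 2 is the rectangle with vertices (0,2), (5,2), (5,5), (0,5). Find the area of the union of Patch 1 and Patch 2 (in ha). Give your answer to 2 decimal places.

By inclusion–exclusion:
Individual areas: |Patch 1| = 16, |Patch 2| = 15.
|Patch 1∩Patch 2|: x∈[3,5], y∈[2,4] → 2·2 = 4.
|Patch 1 ∪ Patch 2| = 31 − 4 = 27.00.

27.00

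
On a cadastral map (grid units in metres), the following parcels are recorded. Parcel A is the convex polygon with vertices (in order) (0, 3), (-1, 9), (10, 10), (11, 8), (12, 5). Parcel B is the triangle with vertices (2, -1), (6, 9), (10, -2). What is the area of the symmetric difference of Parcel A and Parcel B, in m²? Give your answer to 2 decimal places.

88.71

|Parcel A| = 66, |Parcel B| = 42, |Parcel A∩Parcel B| = 9.6429.
|Parcel A △ Parcel B| = |Parcel A| + |Parcel B| − 2·|Parcel A∩Parcel B| = 66 + 42 − 19.2857 = 88.71.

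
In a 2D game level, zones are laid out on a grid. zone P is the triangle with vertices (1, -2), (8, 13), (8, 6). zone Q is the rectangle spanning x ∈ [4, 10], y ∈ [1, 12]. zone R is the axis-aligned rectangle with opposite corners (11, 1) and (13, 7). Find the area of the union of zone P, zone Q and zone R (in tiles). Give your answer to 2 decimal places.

By inclusion–exclusion:
Individual areas: |zone P| = 24.5, |zone Q| = 66, |zone R| = 12.
|zone P∩zone Q| = 19.7667.
|zone P∩zone R| = 0.
|zone Q∩zone R| = 0 (no overlap).
|zone P∩zone Q∩zone R| = 0.
|zone P ∪ zone Q ∪ zone R| = 102.5 − 19.7667 + 0 = 82.73.

82.73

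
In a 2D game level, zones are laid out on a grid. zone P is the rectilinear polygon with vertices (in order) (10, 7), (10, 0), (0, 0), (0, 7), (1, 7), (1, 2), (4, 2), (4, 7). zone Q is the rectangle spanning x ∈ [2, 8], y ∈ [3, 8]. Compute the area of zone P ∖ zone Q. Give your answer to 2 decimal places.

|zone P| = 55, |zone P∩zone Q| = 16.
|zone P ∖ zone Q| = |zone P| − |zone P∩zone Q| = 55 − 16 = 39.00.

39.00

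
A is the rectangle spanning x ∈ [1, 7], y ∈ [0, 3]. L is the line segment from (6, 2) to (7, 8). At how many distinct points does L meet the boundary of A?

1

The segment meets the boundary at (6.167,3).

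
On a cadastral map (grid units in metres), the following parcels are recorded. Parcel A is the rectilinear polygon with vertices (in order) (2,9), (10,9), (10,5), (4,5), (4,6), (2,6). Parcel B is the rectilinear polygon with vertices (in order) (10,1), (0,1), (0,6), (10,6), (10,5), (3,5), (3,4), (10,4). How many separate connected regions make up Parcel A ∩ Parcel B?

Parcel A ∩ Parcel B is a single connected region.

1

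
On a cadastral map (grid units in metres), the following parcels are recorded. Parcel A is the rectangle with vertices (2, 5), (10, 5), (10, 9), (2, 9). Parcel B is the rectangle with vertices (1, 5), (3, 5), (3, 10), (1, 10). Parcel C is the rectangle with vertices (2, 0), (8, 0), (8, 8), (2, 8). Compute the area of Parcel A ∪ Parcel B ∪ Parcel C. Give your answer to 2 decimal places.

68.00

By inclusion–exclusion:
Individual areas: |Parcel A| = 32, |Parcel B| = 10, |Parcel C| = 48.
|Parcel A∩Parcel B|: x∈[2,3], y∈[5,9] → 1·4 = 4.
|Parcel A∩Parcel C|: x∈[2,8], y∈[5,8] → 6·3 = 18.
|Parcel B∩Parcel C|: x∈[2,3], y∈[5,8] → 1·3 = 3.
|Parcel A∩Parcel B∩Parcel C| = 3.
|Parcel A ∪ Parcel B ∪ Parcel C| = 90 − 25 + 3 = 68.00.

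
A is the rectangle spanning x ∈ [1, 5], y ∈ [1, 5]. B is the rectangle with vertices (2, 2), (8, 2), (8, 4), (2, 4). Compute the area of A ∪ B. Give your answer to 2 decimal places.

22.00

By inclusion–exclusion:
Individual areas: |A| = 16, |B| = 12.
|A∩B|: x∈[2,5], y∈[2,4] → 3·2 = 6.
|A ∪ B| = 28 − 6 = 22.00.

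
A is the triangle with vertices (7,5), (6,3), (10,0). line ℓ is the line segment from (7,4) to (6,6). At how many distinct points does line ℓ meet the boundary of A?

The segment meets the boundary at (6.75,4.5).

1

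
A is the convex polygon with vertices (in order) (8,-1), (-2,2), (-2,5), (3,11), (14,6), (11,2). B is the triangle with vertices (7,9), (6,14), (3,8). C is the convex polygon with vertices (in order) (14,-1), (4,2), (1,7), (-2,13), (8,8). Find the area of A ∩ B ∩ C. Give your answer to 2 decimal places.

The intersection is the polygon with vertices (3,8), (4,10), (6.333,8.833).
By the shoelace formula its area is 2.92.

2.92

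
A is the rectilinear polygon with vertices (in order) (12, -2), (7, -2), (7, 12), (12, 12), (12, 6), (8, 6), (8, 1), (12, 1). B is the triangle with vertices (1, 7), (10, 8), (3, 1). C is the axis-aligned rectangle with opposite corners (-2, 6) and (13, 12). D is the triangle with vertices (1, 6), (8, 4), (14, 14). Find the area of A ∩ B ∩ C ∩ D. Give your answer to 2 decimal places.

3.50

The intersection is the polygon with vertices (8,6), (7,6), (7,7.667), (10,8).
By the shoelace formula its area is 3.50.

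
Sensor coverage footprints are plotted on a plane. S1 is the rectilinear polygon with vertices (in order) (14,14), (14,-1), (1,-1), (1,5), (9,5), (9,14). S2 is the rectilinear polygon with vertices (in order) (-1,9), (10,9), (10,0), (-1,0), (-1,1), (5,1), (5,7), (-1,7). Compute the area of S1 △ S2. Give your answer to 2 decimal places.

|S1| = 123, |S2| = 63, |S1∩S2| = 33.
|S1 △ S2| = |S1| + |S2| − 2·|S1∩S2| = 123 + 63 − 66 = 120.00.

120.00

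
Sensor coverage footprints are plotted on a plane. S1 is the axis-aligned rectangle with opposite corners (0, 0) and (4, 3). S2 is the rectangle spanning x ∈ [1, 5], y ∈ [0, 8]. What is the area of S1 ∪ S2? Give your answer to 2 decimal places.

By inclusion–exclusion:
Individual areas: |S1| = 12, |S2| = 32.
|S1∩S2|: x∈[1,4], y∈[0,3] → 3·3 = 9.
|S1 ∪ S2| = 44 − 9 = 35.00.

35.00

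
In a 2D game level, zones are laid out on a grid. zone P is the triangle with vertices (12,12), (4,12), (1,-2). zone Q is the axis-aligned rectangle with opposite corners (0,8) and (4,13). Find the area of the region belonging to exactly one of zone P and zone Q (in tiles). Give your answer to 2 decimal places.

72.57

|zone P| = 56, |zone Q| = 20, |zone P∩zone Q| = 1.7143.
|zone P △ zone Q| = |zone P| + |zone Q| − 2·|zone P∩zone Q| = 56 + 20 − 3.4286 = 72.57.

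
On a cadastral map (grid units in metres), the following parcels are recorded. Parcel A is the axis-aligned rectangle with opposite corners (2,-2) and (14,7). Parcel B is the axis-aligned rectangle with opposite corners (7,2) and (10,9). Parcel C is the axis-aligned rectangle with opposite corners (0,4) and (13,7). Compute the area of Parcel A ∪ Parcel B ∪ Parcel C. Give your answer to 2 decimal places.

120.00

By inclusion–exclusion:
Individual areas: |Parcel A| = 108, |Parcel B| = 21, |Parcel C| = 39.
|Parcel A∩Parcel B|: x∈[7,10], y∈[2,7] → 3·5 = 15.
|Parcel A∩Parcel C|: x∈[2,13], y∈[4,7] → 11·3 = 33.
|Parcel B∩Parcel C|: x∈[7,10], y∈[4,7] → 3·3 = 9.
|Parcel A∩Parcel B∩Parcel C| = 9.
|Parcel A ∪ Parcel B ∪ Parcel C| = 168 − 57 + 9 = 120.00.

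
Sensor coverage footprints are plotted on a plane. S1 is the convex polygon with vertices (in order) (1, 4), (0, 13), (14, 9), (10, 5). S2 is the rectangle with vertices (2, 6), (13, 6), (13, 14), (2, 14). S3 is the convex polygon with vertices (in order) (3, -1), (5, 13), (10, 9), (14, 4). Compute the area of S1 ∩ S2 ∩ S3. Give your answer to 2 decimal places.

The intersection is the polygon with vertices (11,6), (4,6), (4.804,11.627), (7.778,10.778), (10,9), (11.778,6.778).
By the shoelace formula its area is 29.43.

29.43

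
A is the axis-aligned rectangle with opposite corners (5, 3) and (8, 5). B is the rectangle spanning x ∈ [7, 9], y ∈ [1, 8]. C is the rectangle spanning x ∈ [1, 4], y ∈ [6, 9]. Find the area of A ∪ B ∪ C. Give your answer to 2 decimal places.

By inclusion–exclusion:
Individual areas: |A| = 6, |B| = 14, |C| = 9.
|A∩B|: x∈[7,8], y∈[3,5] → 1·2 = 2.
|A∩C| = 0 (no overlap).
|B∩C| = 0 (no overlap).
|A∩B∩C| = 0.
|A ∪ B ∪ C| = 29 − 2 + 0 = 27.00.

27.00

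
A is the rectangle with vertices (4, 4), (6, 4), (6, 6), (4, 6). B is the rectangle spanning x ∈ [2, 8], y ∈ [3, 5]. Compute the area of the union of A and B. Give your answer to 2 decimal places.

By inclusion–exclusion:
Individual areas: |A| = 4, |B| = 12.
|A∩B|: x∈[4,6], y∈[4,5] → 2·1 = 2.
|A ∪ B| = 16 − 2 = 14.00.

14.00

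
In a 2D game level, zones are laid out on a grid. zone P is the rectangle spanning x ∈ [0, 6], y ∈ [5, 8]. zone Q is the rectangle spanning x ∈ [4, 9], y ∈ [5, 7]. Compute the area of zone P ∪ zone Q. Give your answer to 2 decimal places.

By inclusion–exclusion:
Individual areas: |zone P| = 18, |zone Q| = 10.
|zone P∩zone Q|: x∈[4,6], y∈[5,7] → 2·2 = 4.
|zone P ∪ zone Q| = 28 − 4 = 24.00.

24.00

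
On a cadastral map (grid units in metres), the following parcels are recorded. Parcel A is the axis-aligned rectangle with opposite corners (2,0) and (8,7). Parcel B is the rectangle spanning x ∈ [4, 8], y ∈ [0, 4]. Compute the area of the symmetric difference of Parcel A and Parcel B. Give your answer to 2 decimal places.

26.00

|Parcel A∩Parcel B|: x∈[4,8], y∈[0,4] → 4·4 = 16.
|Parcel A △ Parcel B| = |Parcel A| + |Parcel B| − 2·|Parcel A∩Parcel B| = 42 + 16 − 32 = 26.00.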